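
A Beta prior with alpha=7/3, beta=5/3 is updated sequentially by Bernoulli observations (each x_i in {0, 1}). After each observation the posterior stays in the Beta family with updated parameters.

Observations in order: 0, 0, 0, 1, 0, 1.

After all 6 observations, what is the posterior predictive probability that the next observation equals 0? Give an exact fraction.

obs 1: x=0 → posterior Beta(7/3, 8/3)
obs 2: x=0 → posterior Beta(7/3, 11/3)
obs 3: x=0 → posterior Beta(7/3, 14/3)
obs 4: x=1 → posterior Beta(10/3, 14/3)
obs 5: x=0 → posterior Beta(10/3, 17/3)
obs 6: x=1 → posterior Beta(13/3, 17/3)

17/30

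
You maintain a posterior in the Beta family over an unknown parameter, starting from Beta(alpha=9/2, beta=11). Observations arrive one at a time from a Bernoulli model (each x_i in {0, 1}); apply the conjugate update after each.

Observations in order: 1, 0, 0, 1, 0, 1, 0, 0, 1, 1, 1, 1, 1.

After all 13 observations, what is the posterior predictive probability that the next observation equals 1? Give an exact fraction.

25/57

obs 1: x=1 → posterior Beta(11/2, 11)
obs 2: x=0 → posterior Beta(11/2, 12)
obs 3: x=0 → posterior Beta(11/2, 13)
obs 4: x=1 → posterior Beta(13/2, 13)
obs 5: x=0 → posterior Beta(13/2, 14)
obs 6: x=1 → posterior Beta(15/2, 14)
obs 7: x=0 → posterior Beta(15/2, 15)
obs 8: x=0 → posterior Beta(15/2, 16)
obs 9: x=1 → posterior Beta(17/2, 16)
obs 10: x=1 → posterior Beta(19/2, 16)
obs 11: x=1 → posterior Beta(21/2, 16)
obs 12: x=1 → posterior Beta(23/2, 16)
obs 13: x=1 → posterior Beta(25/2, 16)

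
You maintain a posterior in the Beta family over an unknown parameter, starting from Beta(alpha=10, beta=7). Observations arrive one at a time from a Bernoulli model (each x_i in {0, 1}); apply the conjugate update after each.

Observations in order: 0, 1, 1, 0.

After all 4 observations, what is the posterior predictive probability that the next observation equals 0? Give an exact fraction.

obs 1: x=0 → posterior Beta(10, 8)
obs 2: x=1 → posterior Beta(11, 8)
obs 3: x=1 → posterior Beta(12, 8)
obs 4: x=0 → posterior Beta(12, 9)

3/7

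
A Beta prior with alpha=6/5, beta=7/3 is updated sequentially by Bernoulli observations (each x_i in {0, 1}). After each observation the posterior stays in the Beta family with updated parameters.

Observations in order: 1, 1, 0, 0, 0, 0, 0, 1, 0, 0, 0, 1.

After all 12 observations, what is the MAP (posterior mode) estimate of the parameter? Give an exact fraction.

obs 1: x=1 → posterior Beta(11/5, 7/3)
obs 2: x=1 → posterior Beta(16/5, 7/3)
obs 3: x=0 → posterior Beta(16/5, 10/3)
obs 4: x=0 → posterior Beta(16/5, 13/3)
obs 5: x=0 → posterior Beta(16/5, 16/3)
obs 6: x=0 → posterior Beta(16/5, 19/3)
obs 7: x=0 → posterior Beta(16/5, 22/3)
obs 8: x=1 → posterior Beta(21/5, 22/3)
obs 9: x=0 → posterior Beta(21/5, 25/3)
obs 10: x=0 → posterior Beta(21/5, 28/3)
obs 11: x=0 → posterior Beta(21/5, 31/3)
obs 12: x=1 → posterior Beta(26/5, 31/3)

9/29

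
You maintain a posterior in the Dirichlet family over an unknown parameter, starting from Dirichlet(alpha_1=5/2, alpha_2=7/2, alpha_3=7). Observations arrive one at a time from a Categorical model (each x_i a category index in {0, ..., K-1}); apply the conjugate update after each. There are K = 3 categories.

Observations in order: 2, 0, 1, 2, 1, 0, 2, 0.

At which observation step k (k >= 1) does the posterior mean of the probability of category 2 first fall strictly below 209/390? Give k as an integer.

k = 2

obs 1: x=2 → posterior Dirichlet(5/2, 7/2, 8)
obs 2: x=0 → posterior Dirichlet(7/2, 7/2, 8)
obs 3: x=1 → posterior Dirichlet(7/2, 9/2, 8)
obs 4: x=2 → posterior Dirichlet(7/2, 9/2, 9)
obs 5: x=1 → posterior Dirichlet(7/2, 11/2, 9)
obs 6: x=0 → posterior Dirichlet(9/2, 11/2, 9)
obs 7: x=2 → posterior Dirichlet(9/2, 11/2, 10)
obs 8: x=0 → posterior Dirichlet(11/2, 11/2, 10)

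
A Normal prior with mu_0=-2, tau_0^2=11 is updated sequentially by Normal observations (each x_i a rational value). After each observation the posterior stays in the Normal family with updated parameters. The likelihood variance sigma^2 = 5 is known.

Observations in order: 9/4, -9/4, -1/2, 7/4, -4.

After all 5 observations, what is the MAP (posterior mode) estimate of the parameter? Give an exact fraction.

obs 1: x=9/4 → posterior Normal(59/64, 55/16)
obs 2: x=-9/4 → posterior Normal(-10/27, 55/27)
obs 3: x=-1/2 → posterior Normal(-31/76, 55/38)
obs 4: x=7/4 → posterior Normal(15/196, 55/49)
obs 5: x=-4 → posterior Normal(-161/240, 11/12)

-161/240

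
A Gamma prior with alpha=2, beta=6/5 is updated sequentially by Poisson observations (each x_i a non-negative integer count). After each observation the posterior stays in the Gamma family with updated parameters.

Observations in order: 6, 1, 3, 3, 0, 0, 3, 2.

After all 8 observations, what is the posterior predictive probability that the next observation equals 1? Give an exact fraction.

179951981699749520911776633428377600/722726032208405222356932396635526051

obs 1: x=6 → posterior Gamma(8, 11/5)
obs 2: x=1 → posterior Gamma(9, 16/5)
obs 3: x=3 → posterior Gamma(12, 21/5)
obs 4: x=3 → posterior Gamma(15, 26/5)
obs 5: x=0 → posterior Gamma(15, 31/5)
obs 6: x=0 → posterior Gamma(15, 36/5)
obs 7: x=3 → posterior Gamma(18, 41/5)
obs 8: x=2 → posterior Gamma(20, 46/5)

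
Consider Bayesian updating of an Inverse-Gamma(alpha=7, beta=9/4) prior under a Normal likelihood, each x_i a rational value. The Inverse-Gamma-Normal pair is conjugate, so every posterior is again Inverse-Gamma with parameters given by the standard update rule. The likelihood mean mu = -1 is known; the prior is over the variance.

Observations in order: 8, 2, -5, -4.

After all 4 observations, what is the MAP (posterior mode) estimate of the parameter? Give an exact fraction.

obs 1: x=8 → posterior Inverse-Gamma(15/2, 171/4)
obs 2: x=2 → posterior Inverse-Gamma(8, 189/4)
obs 3: x=-5 → posterior Inverse-Gamma(17/2, 221/4)
obs 4: x=-4 → posterior Inverse-Gamma(9, 239/4)

239/40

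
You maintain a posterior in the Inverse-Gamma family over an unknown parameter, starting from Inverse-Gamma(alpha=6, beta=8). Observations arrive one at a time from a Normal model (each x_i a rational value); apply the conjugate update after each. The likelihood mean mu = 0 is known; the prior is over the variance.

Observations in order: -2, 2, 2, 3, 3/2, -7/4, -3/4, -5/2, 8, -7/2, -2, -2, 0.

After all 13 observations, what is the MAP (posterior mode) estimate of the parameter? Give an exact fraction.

obs 1: x=-2 → posterior Inverse-Gamma(13/2, 10)
obs 2: x=2 → posterior Inverse-Gamma(7, 12)
obs 3: x=2 → posterior Inverse-Gamma(15/2, 14)
obs 4: x=3 → posterior Inverse-Gamma(8, 37/2)
obs 5: x=3/2 → posterior Inverse-Gamma(17/2, 157/8)
obs 6: x=-7/4 → posterior Inverse-Gamma(9, 677/32)
obs 7: x=-3/4 → posterior Inverse-Gamma(19/2, 343/16)
obs 8: x=-5/2 → posterior Inverse-Gamma(10, 393/16)
obs 9: x=8 → posterior Inverse-Gamma(21/2, 905/16)
obs 10: x=-7/2 → posterior Inverse-Gamma(11, 1003/16)
obs 11: x=-2 → posterior Inverse-Gamma(23/2, 1035/16)
obs 12: x=-2 → posterior Inverse-Gamma(12, 1067/16)
obs 13: x=0 → posterior Inverse-Gamma(25/2, 1067/16)

1067/216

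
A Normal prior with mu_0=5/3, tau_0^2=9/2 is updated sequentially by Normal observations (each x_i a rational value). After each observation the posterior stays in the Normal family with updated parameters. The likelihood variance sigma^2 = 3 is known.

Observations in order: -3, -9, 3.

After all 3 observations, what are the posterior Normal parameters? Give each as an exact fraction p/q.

obs 1: x=-3 → posterior Normal(-17/15, 9/5)
obs 2: x=-9 → posterior Normal(-49/12, 9/8)
obs 3: x=3 → posterior Normal(-71/33, 9/11)

mu_0=-71/33, tau_0^2=9/11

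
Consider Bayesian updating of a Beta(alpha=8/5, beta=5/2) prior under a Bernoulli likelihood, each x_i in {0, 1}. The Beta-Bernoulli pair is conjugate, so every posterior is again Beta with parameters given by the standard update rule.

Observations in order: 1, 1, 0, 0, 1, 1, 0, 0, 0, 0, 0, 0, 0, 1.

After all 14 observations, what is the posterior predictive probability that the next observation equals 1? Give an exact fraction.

obs 1: x=1 → posterior Beta(13/5, 5/2)
obs 2: x=1 → posterior Beta(18/5, 5/2)
obs 3: x=0 → posterior Beta(18/5, 7/2)
obs 4: x=0 → posterior Beta(18/5, 9/2)
obs 5: x=1 → posterior Beta(23/5, 9/2)
obs 6: x=1 → posterior Beta(28/5, 9/2)
obs 7: x=0 → posterior Beta(28/5, 11/2)
obs 8: x=0 → posterior Beta(28/5, 13/2)
obs 9: x=0 → posterior Beta(28/5, 15/2)
obs 10: x=0 → posterior Beta(28/5, 17/2)
obs 11: x=0 → posterior Beta(28/5, 19/2)
obs 12: x=0 → posterior Beta(28/5, 21/2)
obs 13: x=0 → posterior Beta(28/5, 23/2)
obs 14: x=1 → posterior Beta(33/5, 23/2)

66/181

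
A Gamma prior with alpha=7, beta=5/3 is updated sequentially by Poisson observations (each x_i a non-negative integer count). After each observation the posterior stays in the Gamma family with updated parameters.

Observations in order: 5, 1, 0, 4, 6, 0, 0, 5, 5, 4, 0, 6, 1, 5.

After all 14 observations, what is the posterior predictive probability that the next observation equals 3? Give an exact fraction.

192665433692559820965021845839746690095596853464076770463769042444220575143955513478197/888178419700125232338905334472656250000000000000000000000000000000000000000000000000000

obs 1: x=5 → posterior Gamma(12, 8/3)
obs 2: x=1 → posterior Gamma(13, 11/3)
obs 3: x=0 → posterior Gamma(13, 14/3)
obs 4: x=4 → posterior Gamma(17, 17/3)
obs 5: x=6 → posterior Gamma(23, 20/3)
obs 6: x=0 → posterior Gamma(23, 23/3)
obs 7: x=0 → posterior Gamma(23, 26/3)
obs 8: x=5 → posterior Gamma(28, 29/3)
obs 9: x=5 → posterior Gamma(33, 32/3)
obs 10: x=4 → posterior Gamma(37, 35/3)
obs 11: x=0 → posterior Gamma(37, 38/3)
obs 12: x=6 → posterior Gamma(43, 41/3)
obs 13: x=1 → posterior Gamma(44, 44/3)
obs 14: x=5 → posterior Gamma(49, 47/3)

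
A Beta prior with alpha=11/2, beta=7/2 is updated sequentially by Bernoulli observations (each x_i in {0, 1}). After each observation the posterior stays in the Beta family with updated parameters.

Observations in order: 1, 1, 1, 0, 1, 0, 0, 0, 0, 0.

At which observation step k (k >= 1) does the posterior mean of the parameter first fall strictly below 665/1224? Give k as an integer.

k = 9

obs 1: x=1 → posterior Beta(13/2, 7/2)
obs 2: x=1 → posterior Beta(15/2, 7/2)
obs 3: x=1 → posterior Beta(17/2, 7/2)
obs 4: x=0 → posterior Beta(17/2, 9/2)
obs 5: x=1 → posterior Beta(19/2, 9/2)
obs 6: x=0 → posterior Beta(19/2, 11/2)
obs 7: x=0 → posterior Beta(19/2, 13/2)
obs 8: x=0 → posterior Beta(19/2, 15/2)
obs 9: x=0 → posterior Beta(19/2, 17/2)
obs 10: x=0 → posterior Beta(19/2, 19/2)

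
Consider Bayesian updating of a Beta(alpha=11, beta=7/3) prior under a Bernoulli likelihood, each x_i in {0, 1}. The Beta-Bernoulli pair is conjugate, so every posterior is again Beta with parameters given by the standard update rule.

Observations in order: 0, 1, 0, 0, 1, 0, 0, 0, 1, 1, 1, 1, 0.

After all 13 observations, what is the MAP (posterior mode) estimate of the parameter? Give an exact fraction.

obs 1: x=0 → posterior Beta(11, 10/3)
obs 2: x=1 → posterior Beta(12, 10/3)
obs 3: x=0 → posterior Beta(12, 13/3)
obs 4: x=0 → posterior Beta(12, 16/3)
obs 5: x=1 → posterior Beta(13, 16/3)
obs 6: x=0 → posterior Beta(13, 19/3)
obs 7: x=0 → posterior Beta(13, 22/3)
obs 8: x=0 → posterior Beta(13, 25/3)
obs 9: x=1 → posterior Beta(14, 25/3)
obs 10: x=1 → posterior Beta(15, 25/3)
obs 11: x=1 → posterior Beta(16, 25/3)
obs 12: x=1 → posterior Beta(17, 25/3)
obs 13: x=0 → posterior Beta(17, 28/3)

48/73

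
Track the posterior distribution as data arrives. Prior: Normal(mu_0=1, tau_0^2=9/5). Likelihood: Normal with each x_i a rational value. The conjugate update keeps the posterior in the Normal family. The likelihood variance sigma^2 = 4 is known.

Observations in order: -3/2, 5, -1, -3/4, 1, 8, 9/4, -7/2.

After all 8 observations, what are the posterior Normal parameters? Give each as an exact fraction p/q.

mu_0=211/184, tau_0^2=9/23

obs 1: x=-3/2 → posterior Normal(13/58, 36/29)
obs 2: x=5 → posterior Normal(103/76, 18/19)
obs 3: x=-1 → posterior Normal(85/94, 36/47)
obs 4: x=-3/4 → posterior Normal(143/224, 9/14)
obs 5: x=1 → posterior Normal(179/260, 36/65)
obs 6: x=8 → posterior Normal(467/296, 18/37)
obs 7: x=9/4 → posterior Normal(137/83, 36/83)
obs 8: x=-7/2 → posterior Normal(211/184, 9/23)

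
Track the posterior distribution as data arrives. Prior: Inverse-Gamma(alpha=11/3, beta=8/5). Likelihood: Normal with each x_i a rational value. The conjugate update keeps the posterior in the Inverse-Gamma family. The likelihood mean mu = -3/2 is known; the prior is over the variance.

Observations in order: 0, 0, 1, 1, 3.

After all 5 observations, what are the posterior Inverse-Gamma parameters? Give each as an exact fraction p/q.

obs 1: x=0 → posterior Inverse-Gamma(25/6, 109/40)
obs 2: x=0 → posterior Inverse-Gamma(14/3, 77/20)
obs 3: x=1 → posterior Inverse-Gamma(31/6, 279/40)
obs 4: x=1 → posterior Inverse-Gamma(17/3, 101/10)
obs 5: x=3 → posterior Inverse-Gamma(37/6, 809/40)

alpha=37/6, beta=809/40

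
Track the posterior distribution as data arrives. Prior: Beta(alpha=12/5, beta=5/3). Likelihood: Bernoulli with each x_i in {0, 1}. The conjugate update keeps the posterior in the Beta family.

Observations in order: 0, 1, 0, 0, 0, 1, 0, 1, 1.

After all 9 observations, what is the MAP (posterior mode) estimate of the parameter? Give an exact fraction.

obs 1: x=0 → posterior Beta(12/5, 8/3)
obs 2: x=1 → posterior Beta(17/5, 8/3)
obs 3: x=0 → posterior Beta(17/5, 11/3)
obs 4: x=0 → posterior Beta(17/5, 14/3)
obs 5: x=0 → posterior Beta(17/5, 17/3)
obs 6: x=1 → posterior Beta(22/5, 17/3)
obs 7: x=0 → posterior Beta(22/5, 20/3)
obs 8: x=1 → posterior Beta(27/5, 20/3)
obs 9: x=1 → posterior Beta(32/5, 20/3)

81/166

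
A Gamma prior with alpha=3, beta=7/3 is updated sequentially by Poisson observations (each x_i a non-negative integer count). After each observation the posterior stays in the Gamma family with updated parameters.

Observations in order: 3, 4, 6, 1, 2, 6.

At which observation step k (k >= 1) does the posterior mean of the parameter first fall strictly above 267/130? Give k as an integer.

k = 2

obs 1: x=3 → posterior Gamma(6, 10/3)
obs 2: x=4 → posterior Gamma(10, 13/3)
obs 3: x=6 → posterior Gamma(16, 16/3)
obs 4: x=1 → posterior Gamma(17, 19/3)
obs 5: x=2 → posterior Gamma(19, 22/3)
obs 6: x=6 → posterior Gamma(25, 25/3)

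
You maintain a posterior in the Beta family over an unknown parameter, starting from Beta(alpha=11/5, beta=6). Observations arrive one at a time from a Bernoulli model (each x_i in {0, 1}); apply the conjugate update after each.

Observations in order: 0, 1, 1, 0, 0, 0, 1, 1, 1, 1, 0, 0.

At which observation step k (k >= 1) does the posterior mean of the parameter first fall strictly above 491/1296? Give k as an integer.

obs 1: x=0 → posterior Beta(11/5, 7)
obs 2: x=1 → posterior Beta(16/5, 7)
obs 3: x=1 → posterior Beta(21/5, 7)
obs 4: x=0 → posterior Beta(21/5, 8)
obs 5: x=0 → posterior Beta(21/5, 9)
obs 6: x=0 → posterior Beta(21/5, 10)
obs 7: x=1 → posterior Beta(26/5, 10)
obs 8: x=1 → posterior Beta(31/5, 10)
obs 9: x=1 → posterior Beta(36/5, 10)
obs 10: x=1 → posterior Beta(41/5, 10)
obs 11: x=0 → posterior Beta(41/5, 11)
obs 12: x=0 → posterior Beta(41/5, 12)

k = 8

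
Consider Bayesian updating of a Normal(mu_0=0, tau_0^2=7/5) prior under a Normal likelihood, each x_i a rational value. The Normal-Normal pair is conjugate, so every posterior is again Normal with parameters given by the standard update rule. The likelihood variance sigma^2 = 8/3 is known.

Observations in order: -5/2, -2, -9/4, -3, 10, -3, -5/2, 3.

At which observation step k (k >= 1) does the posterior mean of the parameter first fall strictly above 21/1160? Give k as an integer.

k = 5

obs 1: x=-5/2 → posterior Normal(-105/122, 56/61)
obs 2: x=-2 → posterior Normal(-189/164, 28/41)
obs 3: x=-9/4 → posterior Normal(-567/412, 56/103)
obs 4: x=-3 → posterior Normal(-819/496, 14/31)
obs 5: x=10 → posterior Normal(21/580, 56/145)
obs 6: x=-3 → posterior Normal(-231/664, 28/83)
obs 7: x=-5/2 → posterior Normal(-441/748, 56/187)
obs 8: x=3 → posterior Normal(-189/832, 7/26)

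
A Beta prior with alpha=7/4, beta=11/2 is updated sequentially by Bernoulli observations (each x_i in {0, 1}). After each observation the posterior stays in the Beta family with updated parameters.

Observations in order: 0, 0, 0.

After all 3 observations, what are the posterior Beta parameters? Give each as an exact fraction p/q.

alpha=7/4, beta=17/2

obs 1: x=0 → posterior Beta(7/4, 13/2)
obs 2: x=0 → posterior Beta(7/4, 15/2)
obs 3: x=0 → posterior Beta(7/4, 17/2)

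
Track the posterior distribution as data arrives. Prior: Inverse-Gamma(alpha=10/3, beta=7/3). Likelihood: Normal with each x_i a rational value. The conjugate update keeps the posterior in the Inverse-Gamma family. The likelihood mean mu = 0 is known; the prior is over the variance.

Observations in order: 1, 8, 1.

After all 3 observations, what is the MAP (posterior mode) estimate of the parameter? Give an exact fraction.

212/35

obs 1: x=1 → posterior Inverse-Gamma(23/6, 17/6)
obs 2: x=8 → posterior Inverse-Gamma(13/3, 209/6)
obs 3: x=1 → posterior Inverse-Gamma(29/6, 106/3)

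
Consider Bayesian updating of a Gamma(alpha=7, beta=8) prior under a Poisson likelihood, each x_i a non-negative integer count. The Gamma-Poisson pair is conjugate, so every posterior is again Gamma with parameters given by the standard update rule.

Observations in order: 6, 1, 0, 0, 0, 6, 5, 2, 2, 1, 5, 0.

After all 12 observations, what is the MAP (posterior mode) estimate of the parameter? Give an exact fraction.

obs 1: x=6 → posterior Gamma(13, 9)
obs 2: x=1 → posterior Gamma(14, 10)
obs 3: x=0 → posterior Gamma(14, 11)
obs 4: x=0 → posterior Gamma(14, 12)
obs 5: x=0 → posterior Gamma(14, 13)
obs 6: x=6 → posterior Gamma(20, 14)
obs 7: x=5 → posterior Gamma(25, 15)
obs 8: x=2 → posterior Gamma(27, 16)
obs 9: x=2 → posterior Gamma(29, 17)
obs 10: x=1 → posterior Gamma(30, 18)
obs 11: x=5 → posterior Gamma(35, 19)
obs 12: x=0 → posterior Gamma(35, 20)

17/10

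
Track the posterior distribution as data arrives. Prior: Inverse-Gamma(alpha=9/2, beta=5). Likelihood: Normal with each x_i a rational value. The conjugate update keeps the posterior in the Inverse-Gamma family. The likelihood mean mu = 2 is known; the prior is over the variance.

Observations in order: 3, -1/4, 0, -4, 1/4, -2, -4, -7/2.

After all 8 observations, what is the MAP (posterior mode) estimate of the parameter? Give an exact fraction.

obs 1: x=3 → posterior Inverse-Gamma(5, 11/2)
obs 2: x=-1/4 → posterior Inverse-Gamma(11/2, 257/32)
obs 3: x=0 → posterior Inverse-Gamma(6, 321/32)
obs 4: x=-4 → posterior Inverse-Gamma(13/2, 897/32)
obs 5: x=1/4 → posterior Inverse-Gamma(7, 473/16)
obs 6: x=-2 → posterior Inverse-Gamma(15/2, 601/16)
obs 7: x=-4 → posterior Inverse-Gamma(8, 889/16)
obs 8: x=-7/2 → posterior Inverse-Gamma(17/2, 1131/16)

1131/152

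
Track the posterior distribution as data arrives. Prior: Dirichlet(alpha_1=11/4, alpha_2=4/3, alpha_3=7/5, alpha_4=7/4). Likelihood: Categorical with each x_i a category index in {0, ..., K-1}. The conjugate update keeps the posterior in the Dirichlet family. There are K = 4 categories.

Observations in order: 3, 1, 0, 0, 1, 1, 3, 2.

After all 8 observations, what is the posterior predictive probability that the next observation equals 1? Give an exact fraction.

130/457

obs 1: x=3 → posterior Dirichlet(11/4, 4/3, 7/5, 11/4)
obs 2: x=1 → posterior Dirichlet(11/4, 7/3, 7/5, 11/4)
obs 3: x=0 → posterior Dirichlet(15/4, 7/3, 7/5, 11/4)
obs 4: x=0 → posterior Dirichlet(19/4, 7/3, 7/5, 11/4)
obs 5: x=1 → posterior Dirichlet(19/4, 10/3, 7/5, 11/4)
obs 6: x=1 → posterior Dirichlet(19/4, 13/3, 7/5, 11/4)
obs 7: x=3 → posterior Dirichlet(19/4, 13/3, 7/5, 15/4)
obs 8: x=2 → posterior Dirichlet(19/4, 13/3, 12/5, 15/4)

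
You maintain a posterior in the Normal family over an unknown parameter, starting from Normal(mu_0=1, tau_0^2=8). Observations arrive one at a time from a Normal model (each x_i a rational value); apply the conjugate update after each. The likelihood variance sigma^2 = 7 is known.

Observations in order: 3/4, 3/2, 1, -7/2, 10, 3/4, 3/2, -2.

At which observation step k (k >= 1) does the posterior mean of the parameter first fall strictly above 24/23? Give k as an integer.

obs 1: x=3/4 → posterior Normal(13/15, 56/15)
obs 2: x=3/2 → posterior Normal(25/23, 56/23)
obs 3: x=1 → posterior Normal(33/31, 56/31)
obs 4: x=-7/2 → posterior Normal(5/39, 56/39)
obs 5: x=10 → posterior Normal(85/47, 56/47)
obs 6: x=3/4 → posterior Normal(91/55, 56/55)
obs 7: x=3/2 → posterior Normal(103/63, 8/9)
obs 8: x=-2 → posterior Normal(87/71, 56/71)

k = 2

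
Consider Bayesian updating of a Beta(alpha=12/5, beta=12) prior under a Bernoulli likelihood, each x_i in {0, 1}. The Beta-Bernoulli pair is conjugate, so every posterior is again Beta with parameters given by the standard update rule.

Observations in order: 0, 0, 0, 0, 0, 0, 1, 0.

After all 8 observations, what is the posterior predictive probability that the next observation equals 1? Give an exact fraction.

17/112

obs 1: x=0 → posterior Beta(12/5, 13)
obs 2: x=0 → posterior Beta(12/5, 14)
obs 3: x=0 → posterior Beta(12/5, 15)
obs 4: x=0 → posterior Beta(12/5, 16)
obs 5: x=0 → posterior Beta(12/5, 17)
obs 6: x=0 → posterior Beta(12/5, 18)
obs 7: x=1 → posterior Beta(17/5, 18)
obs 8: x=0 → posterior Beta(17/5, 19)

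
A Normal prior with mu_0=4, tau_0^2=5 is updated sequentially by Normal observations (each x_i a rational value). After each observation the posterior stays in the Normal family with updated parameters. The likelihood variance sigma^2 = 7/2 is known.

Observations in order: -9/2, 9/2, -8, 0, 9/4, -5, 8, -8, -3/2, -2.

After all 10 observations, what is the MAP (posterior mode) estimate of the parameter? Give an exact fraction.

obs 1: x=-9/2 → posterior Normal(-1, 35/17)
obs 2: x=9/2 → posterior Normal(28/27, 35/27)
obs 3: x=-8 → posterior Normal(-52/37, 35/37)
obs 4: x=0 → posterior Normal(-52/47, 35/47)
obs 5: x=9/4 → posterior Normal(-59/114, 35/57)
obs 6: x=-5 → posterior Normal(-159/134, 35/67)
obs 7: x=8 → posterior Normal(1/154, 5/11)
obs 8: x=-8 → posterior Normal(-53/58, 35/87)
obs 9: x=-3/2 → posterior Normal(-189/194, 35/97)
obs 10: x=-2 → posterior Normal(-229/214, 35/107)

-229/214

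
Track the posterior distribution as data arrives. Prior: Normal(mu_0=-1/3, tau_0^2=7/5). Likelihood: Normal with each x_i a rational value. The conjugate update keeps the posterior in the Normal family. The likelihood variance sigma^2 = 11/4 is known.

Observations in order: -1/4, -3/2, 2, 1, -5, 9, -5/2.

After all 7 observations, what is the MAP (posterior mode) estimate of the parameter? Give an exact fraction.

obs 1: x=-1/4 → posterior Normal(-76/249, 77/83)
obs 2: x=-3/2 → posterior Normal(-202/333, 77/111)
obs 3: x=2 → posterior Normal(-34/417, 77/139)
obs 4: x=1 → posterior Normal(50/501, 77/167)
obs 5: x=-5 → posterior Normal(-74/117, 77/195)
obs 6: x=9 → posterior Normal(386/669, 77/223)
obs 7: x=-5/2 → posterior Normal(176/753, 77/251)

176/753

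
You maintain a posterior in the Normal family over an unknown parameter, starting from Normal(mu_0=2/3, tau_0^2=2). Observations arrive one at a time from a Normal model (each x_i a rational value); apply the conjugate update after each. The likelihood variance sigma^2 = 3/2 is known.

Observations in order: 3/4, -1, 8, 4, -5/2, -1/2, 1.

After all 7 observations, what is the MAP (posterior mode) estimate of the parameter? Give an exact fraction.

obs 1: x=3/4 → posterior Normal(5/7, 6/7)
obs 2: x=-1 → posterior Normal(1/11, 6/11)
obs 3: x=8 → posterior Normal(11/5, 2/5)
obs 4: x=4 → posterior Normal(49/19, 6/19)
obs 5: x=-5/2 → posterior Normal(39/23, 6/23)
obs 6: x=-1/2 → posterior Normal(37/27, 2/9)
obs 7: x=1 → posterior Normal(41/31, 6/31)

41/31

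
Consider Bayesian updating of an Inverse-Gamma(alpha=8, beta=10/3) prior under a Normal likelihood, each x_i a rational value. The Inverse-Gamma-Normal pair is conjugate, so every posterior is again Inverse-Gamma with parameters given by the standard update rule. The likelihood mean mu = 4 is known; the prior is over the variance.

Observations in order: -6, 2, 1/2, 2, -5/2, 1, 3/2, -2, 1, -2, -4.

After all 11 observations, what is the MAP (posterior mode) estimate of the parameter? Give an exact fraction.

3953/348

obs 1: x=-6 → posterior Inverse-Gamma(17/2, 160/3)
obs 2: x=2 → posterior Inverse-Gamma(9, 166/3)
obs 3: x=1/2 → posterior Inverse-Gamma(19/2, 1475/24)
obs 4: x=2 → posterior Inverse-Gamma(10, 1523/24)
obs 5: x=-5/2 → posterior Inverse-Gamma(21/2, 1015/12)
obs 6: x=1 → posterior Inverse-Gamma(11, 1069/12)
obs 7: x=3/2 → posterior Inverse-Gamma(23/2, 2213/24)
obs 8: x=-2 → posterior Inverse-Gamma(12, 2645/24)
obs 9: x=1 → posterior Inverse-Gamma(25/2, 2753/24)
obs 10: x=-2 → posterior Inverse-Gamma(13, 3185/24)
obs 11: x=-4 → posterior Inverse-Gamma(27/2, 3953/24)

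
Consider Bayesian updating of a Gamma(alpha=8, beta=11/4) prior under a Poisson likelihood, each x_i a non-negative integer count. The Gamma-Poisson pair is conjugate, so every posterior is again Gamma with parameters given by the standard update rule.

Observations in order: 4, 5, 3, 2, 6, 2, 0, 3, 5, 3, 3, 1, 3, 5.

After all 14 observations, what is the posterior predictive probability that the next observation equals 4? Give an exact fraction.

569132796433733267432570259027039921270892667226980081190178084967824877102758634155797778463158647098880/3324496476430174317178007329596486504938731754288818037728819527769373772708529655330198619464364816304391

obs 1: x=4 → posterior Gamma(12, 15/4)
obs 2: x=5 → posterior Gamma(17, 19/4)
obs 3: x=3 → posterior Gamma(20, 23/4)
obs 4: x=2 → posterior Gamma(22, 27/4)
obs 5: x=6 → posterior Gamma(28, 31/4)
obs 6: x=2 → posterior Gamma(30, 35/4)
obs 7: x=0 → posterior Gamma(30, 39/4)
obs 8: x=3 → posterior Gamma(33, 43/4)
obs 9: x=5 → posterior Gamma(38, 47/4)
obs 10: x=3 → posterior Gamma(41, 51/4)
obs 11: x=3 → posterior Gamma(44, 55/4)
obs 12: x=1 → posterior Gamma(45, 59/4)
obs 13: x=3 → posterior Gamma(48, 63/4)
obs 14: x=5 → posterior Gamma(53, 67/4)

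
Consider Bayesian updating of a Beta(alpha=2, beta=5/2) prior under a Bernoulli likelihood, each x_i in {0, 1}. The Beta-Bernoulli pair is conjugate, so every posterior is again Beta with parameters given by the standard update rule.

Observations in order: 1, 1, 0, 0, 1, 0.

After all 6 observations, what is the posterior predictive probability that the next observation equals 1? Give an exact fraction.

obs 1: x=1 → posterior Beta(3, 5/2)
obs 2: x=1 → posterior Beta(4, 5/2)
obs 3: x=0 → posterior Beta(4, 7/2)
obs 4: x=0 → posterior Beta(4, 9/2)
obs 5: x=1 → posterior Beta(5, 9/2)
obs 6: x=0 → posterior Beta(5, 11/2)

10/21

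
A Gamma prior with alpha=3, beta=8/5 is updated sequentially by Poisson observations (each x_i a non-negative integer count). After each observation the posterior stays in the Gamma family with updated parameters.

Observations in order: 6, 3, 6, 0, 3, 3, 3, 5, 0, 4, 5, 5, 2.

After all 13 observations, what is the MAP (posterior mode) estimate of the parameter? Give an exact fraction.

obs 1: x=6 → posterior Gamma(9, 13/5)
obs 2: x=3 → posterior Gamma(12, 18/5)
obs 3: x=6 → posterior Gamma(18, 23/5)
obs 4: x=0 → posterior Gamma(18, 28/5)
obs 5: x=3 → posterior Gamma(21, 33/5)
obs 6: x=3 → posterior Gamma(24, 38/5)
obs 7: x=3 → posterior Gamma(27, 43/5)
obs 8: x=5 → posterior Gamma(32, 48/5)
obs 9: x=0 → posterior Gamma(32, 53/5)
obs 10: x=4 → posterior Gamma(36, 58/5)
obs 11: x=5 → posterior Gamma(41, 63/5)
obs 12: x=5 → posterior Gamma(46, 68/5)
obs 13: x=2 → posterior Gamma(48, 73/5)

235/73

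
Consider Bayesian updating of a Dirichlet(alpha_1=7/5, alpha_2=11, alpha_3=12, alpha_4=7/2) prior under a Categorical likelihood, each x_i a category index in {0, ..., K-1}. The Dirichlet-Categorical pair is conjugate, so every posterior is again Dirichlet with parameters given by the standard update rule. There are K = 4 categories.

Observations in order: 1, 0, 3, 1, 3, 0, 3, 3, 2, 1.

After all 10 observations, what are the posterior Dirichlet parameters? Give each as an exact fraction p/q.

alpha_1=17/5, alpha_2=14, alpha_3=13, alpha_4=15/2

obs 1: x=1 → posterior Dirichlet(7/5, 12, 12, 7/2)
obs 2: x=0 → posterior Dirichlet(12/5, 12, 12, 7/2)
obs 3: x=3 → posterior Dirichlet(12/5, 12, 12, 9/2)
obs 4: x=1 → posterior Dirichlet(12/5, 13, 12, 9/2)
obs 5: x=3 → posterior Dirichlet(12/5, 13, 12, 11/2)
obs 6: x=0 → posterior Dirichlet(17/5, 13, 12, 11/2)
obs 7: x=3 → posterior Dirichlet(17/5, 13, 12, 13/2)
obs 8: x=3 → posterior Dirichlet(17/5, 13, 12, 15/2)
obs 9: x=2 → posterior Dirichlet(17/5, 13, 13, 15/2)
obs 10: x=1 → posterior Dirichlet(17/5, 14, 13, 15/2)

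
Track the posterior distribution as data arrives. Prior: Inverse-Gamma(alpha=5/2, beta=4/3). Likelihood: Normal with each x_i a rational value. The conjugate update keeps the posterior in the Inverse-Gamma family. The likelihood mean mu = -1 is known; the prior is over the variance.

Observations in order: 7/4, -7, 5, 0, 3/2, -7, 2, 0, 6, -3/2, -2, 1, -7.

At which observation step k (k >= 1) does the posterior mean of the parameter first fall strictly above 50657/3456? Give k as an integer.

obs 1: x=7/4 → posterior Inverse-Gamma(3, 491/96)
obs 2: x=-7 → posterior Inverse-Gamma(7/2, 2219/96)
obs 3: x=5 → posterior Inverse-Gamma(4, 3947/96)
obs 4: x=0 → posterior Inverse-Gamma(9/2, 3995/96)
obs 5: x=3/2 → posterior Inverse-Gamma(5, 4295/96)
obs 6: x=-7 → posterior Inverse-Gamma(11/2, 6023/96)
obs 7: x=2 → posterior Inverse-Gamma(6, 6455/96)
obs 8: x=0 → posterior Inverse-Gamma(13/2, 6503/96)
obs 9: x=6 → posterior Inverse-Gamma(7, 8855/96)
obs 10: x=-3/2 → posterior Inverse-Gamma(15/2, 8867/96)
obs 11: x=-2 → posterior Inverse-Gamma(8, 8915/96)
obs 12: x=1 → posterior Inverse-Gamma(17/2, 9107/96)
obs 13: x=-7 → posterior Inverse-Gamma(9, 10835/96)

k = 9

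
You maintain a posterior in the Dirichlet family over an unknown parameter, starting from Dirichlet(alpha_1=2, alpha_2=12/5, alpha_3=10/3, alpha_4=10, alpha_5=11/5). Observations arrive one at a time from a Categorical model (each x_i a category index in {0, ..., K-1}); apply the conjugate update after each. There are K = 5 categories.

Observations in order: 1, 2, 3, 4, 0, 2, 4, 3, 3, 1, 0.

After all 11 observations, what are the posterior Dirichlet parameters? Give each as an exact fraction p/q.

obs 1: x=1 → posterior Dirichlet(2, 17/5, 10/3, 10, 11/5)
obs 2: x=2 → posterior Dirichlet(2, 17/5, 13/3, 10, 11/5)
obs 3: x=3 → posterior Dirichlet(2, 17/5, 13/3, 11, 11/5)
obs 4: x=4 → posterior Dirichlet(2, 17/5, 13/3, 11, 16/5)
obs 5: x=0 → posterior Dirichlet(3, 17/5, 13/3, 11, 16/5)
obs 6: x=2 → posterior Dirichlet(3, 17/5, 16/3, 11, 16/5)
obs 7: x=4 → posterior Dirichlet(3, 17/5, 16/3, 11, 21/5)
obs 8: x=3 → posterior Dirichlet(3, 17/5, 16/3, 12, 21/5)
obs 9: x=3 → posterior Dirichlet(3, 17/5, 16/3, 13, 21/5)
obs 10: x=1 → posterior Dirichlet(3, 22/5, 16/3, 13, 21/5)
obs 11: x=0 → posterior Dirichlet(4, 22/5, 16/3, 13, 21/5)

alpha_1=4, alpha_2=22/5, alpha_3=16/3, alpha_4=13, alpha_5=21/5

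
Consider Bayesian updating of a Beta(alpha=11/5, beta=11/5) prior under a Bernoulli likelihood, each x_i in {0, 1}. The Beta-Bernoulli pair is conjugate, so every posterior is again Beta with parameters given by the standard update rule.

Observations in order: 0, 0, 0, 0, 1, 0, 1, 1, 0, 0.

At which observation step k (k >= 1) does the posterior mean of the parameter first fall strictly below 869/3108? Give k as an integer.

obs 1: x=0 → posterior Beta(11/5, 16/5)
obs 2: x=0 → posterior Beta(11/5, 21/5)
obs 3: x=0 → posterior Beta(11/5, 26/5)
obs 4: x=0 → posterior Beta(11/5, 31/5)
obs 5: x=1 → posterior Beta(16/5, 31/5)
obs 6: x=0 → posterior Beta(16/5, 36/5)
obs 7: x=1 → posterior Beta(21/5, 36/5)
obs 8: x=1 → posterior Beta(26/5, 36/5)
obs 9: x=0 → posterior Beta(26/5, 41/5)
obs 10: x=0 → posterior Beta(26/5, 46/5)

k = 4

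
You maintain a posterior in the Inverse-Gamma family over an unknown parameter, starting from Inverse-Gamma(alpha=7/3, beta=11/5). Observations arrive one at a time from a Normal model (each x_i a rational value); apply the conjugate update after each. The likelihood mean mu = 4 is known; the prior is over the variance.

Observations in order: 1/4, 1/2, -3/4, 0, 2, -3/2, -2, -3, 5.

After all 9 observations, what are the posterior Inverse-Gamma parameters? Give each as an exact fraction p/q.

alpha=41/6, beta=7581/80

obs 1: x=1/4 → posterior Inverse-Gamma(17/6, 1477/160)
obs 2: x=1/2 → posterior Inverse-Gamma(10/3, 2457/160)
obs 3: x=-3/4 → posterior Inverse-Gamma(23/6, 2131/80)
obs 4: x=0 → posterior Inverse-Gamma(13/3, 2771/80)
obs 5: x=2 → posterior Inverse-Gamma(29/6, 2931/80)
obs 6: x=-3/2 → posterior Inverse-Gamma(16/3, 4141/80)
obs 7: x=-2 → posterior Inverse-Gamma(35/6, 5581/80)
obs 8: x=-3 → posterior Inverse-Gamma(19/3, 7541/80)
obs 9: x=5 → posterior Inverse-Gamma(41/6, 7581/80)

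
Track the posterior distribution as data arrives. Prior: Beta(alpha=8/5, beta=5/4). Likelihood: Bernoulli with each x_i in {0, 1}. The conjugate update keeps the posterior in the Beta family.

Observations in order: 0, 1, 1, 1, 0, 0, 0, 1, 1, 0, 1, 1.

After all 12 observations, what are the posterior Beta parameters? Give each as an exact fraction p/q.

alpha=43/5, beta=25/4

obs 1: x=0 → posterior Beta(8/5, 9/4)
obs 2: x=1 → posterior Beta(13/5, 9/4)
obs 3: x=1 → posterior Beta(18/5, 9/4)
obs 4: x=1 → posterior Beta(23/5, 9/4)
obs 5: x=0 → posterior Beta(23/5, 13/4)
obs 6: x=0 → posterior Beta(23/5, 17/4)
obs 7: x=0 → posterior Beta(23/5, 21/4)
obs 8: x=1 → posterior Beta(28/5, 21/4)
obs 9: x=1 → posterior Beta(33/5, 21/4)
obs 10: x=0 → posterior Beta(33/5, 25/4)
obs 11: x=1 → posterior Beta(38/5, 25/4)
obs 12: x=1 → posterior Beta(43/5, 25/4)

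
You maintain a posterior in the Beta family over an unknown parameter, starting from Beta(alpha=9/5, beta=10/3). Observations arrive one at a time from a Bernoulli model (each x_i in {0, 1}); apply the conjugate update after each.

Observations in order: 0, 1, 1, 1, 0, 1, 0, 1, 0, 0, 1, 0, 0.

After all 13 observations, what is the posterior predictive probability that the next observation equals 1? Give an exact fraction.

117/272

obs 1: x=0 → posterior Beta(9/5, 13/3)
obs 2: x=1 → posterior Beta(14/5, 13/3)
obs 3: x=1 → posterior Beta(19/5, 13/3)
obs 4: x=1 → posterior Beta(24/5, 13/3)
obs 5: x=0 → posterior Beta(24/5, 16/3)
obs 6: x=1 → posterior Beta(29/5, 16/3)
obs 7: x=0 → posterior Beta(29/5, 19/3)
obs 8: x=1 → posterior Beta(34/5, 19/3)
obs 9: x=0 → posterior Beta(34/5, 22/3)
obs 10: x=0 → posterior Beta(34/5, 25/3)
obs 11: x=1 → posterior Beta(39/5, 25/3)
obs 12: x=0 → posterior Beta(39/5, 28/3)
obs 13: x=0 → posterior Beta(39/5, 31/3)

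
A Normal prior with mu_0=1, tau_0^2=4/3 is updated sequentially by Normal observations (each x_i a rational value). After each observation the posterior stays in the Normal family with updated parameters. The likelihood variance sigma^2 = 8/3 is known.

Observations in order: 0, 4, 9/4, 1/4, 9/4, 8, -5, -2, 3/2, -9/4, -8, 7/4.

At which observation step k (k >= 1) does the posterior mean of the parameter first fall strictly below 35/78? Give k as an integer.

obs 1: x=0 → posterior Normal(2/3, 8/9)
obs 2: x=4 → posterior Normal(3/2, 2/3)
obs 3: x=9/4 → posterior Normal(33/20, 8/15)
obs 4: x=1/4 → posterior Normal(17/12, 4/9)
obs 5: x=9/4 → posterior Normal(43/28, 8/21)
obs 6: x=8 → posterior Normal(75/32, 1/3)
obs 7: x=-5 → posterior Normal(55/36, 8/27)
obs 8: x=-2 → posterior Normal(47/40, 4/15)
obs 9: x=3/2 → posterior Normal(53/44, 8/33)
obs 10: x=-9/4 → posterior Normal(11/12, 2/9)
obs 11: x=-8 → posterior Normal(3/13, 8/39)
obs 12: x=7/4 → posterior Normal(19/56, 4/21)

k = 11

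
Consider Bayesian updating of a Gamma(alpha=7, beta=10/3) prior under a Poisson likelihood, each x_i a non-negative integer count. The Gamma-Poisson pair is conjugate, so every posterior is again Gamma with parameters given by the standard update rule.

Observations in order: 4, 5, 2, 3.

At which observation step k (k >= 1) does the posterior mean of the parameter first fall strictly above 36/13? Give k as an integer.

k = 2

obs 1: x=4 → posterior Gamma(11, 13/3)
obs 2: x=5 → posterior Gamma(16, 16/3)
obs 3: x=2 → posterior Gamma(18, 19/3)
obs 4: x=3 → posterior Gamma(21, 22/3)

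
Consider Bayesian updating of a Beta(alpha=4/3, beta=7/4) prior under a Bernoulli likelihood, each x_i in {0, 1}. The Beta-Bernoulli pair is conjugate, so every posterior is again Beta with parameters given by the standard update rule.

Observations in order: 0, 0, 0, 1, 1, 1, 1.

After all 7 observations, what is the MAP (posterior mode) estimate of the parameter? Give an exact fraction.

52/97

obs 1: x=0 → posterior Beta(4/3, 11/4)
obs 2: x=0 → posterior Beta(4/3, 15/4)
obs 3: x=0 → posterior Beta(4/3, 19/4)
obs 4: x=1 → posterior Beta(7/3, 19/4)
obs 5: x=1 → posterior Beta(10/3, 19/4)
obs 6: x=1 → posterior Beta(13/3, 19/4)
obs 7: x=1 → posterior Beta(16/3, 19/4)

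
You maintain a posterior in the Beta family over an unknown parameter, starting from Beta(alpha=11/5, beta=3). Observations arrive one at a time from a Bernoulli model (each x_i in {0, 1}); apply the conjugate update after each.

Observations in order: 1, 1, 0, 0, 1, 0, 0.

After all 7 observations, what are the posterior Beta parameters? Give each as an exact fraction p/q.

obs 1: x=1 → posterior Beta(16/5, 3)
obs 2: x=1 → posterior Beta(21/5, 3)
obs 3: x=0 → posterior Beta(21/5, 4)
obs 4: x=0 → posterior Beta(21/5, 5)
obs 5: x=1 → posterior Beta(26/5, 5)
obs 6: x=0 → posterior Beta(26/5, 6)
obs 7: x=0 → posterior Beta(26/5, 7)

alpha=26/5, beta=7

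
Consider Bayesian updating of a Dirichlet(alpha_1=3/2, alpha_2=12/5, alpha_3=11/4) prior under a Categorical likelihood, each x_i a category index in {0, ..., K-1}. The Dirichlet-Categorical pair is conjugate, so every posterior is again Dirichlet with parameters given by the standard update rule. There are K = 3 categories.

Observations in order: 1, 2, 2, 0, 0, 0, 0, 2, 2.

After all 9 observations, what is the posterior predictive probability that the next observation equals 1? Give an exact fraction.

68/313

obs 1: x=1 → posterior Dirichlet(3/2, 17/5, 11/4)
obs 2: x=2 → posterior Dirichlet(3/2, 17/5, 15/4)
obs 3: x=2 → posterior Dirichlet(3/2, 17/5, 19/4)
obs 4: x=0 → posterior Dirichlet(5/2, 17/5, 19/4)
obs 5: x=0 → posterior Dirichlet(7/2, 17/5, 19/4)
obs 6: x=0 → posterior Dirichlet(9/2, 17/5, 19/4)
obs 7: x=0 → posterior Dirichlet(11/2, 17/5, 19/4)
obs 8: x=2 → posterior Dirichlet(11/2, 17/5, 23/4)
obs 9: x=2 → posterior Dirichlet(11/2, 17/5, 27/4)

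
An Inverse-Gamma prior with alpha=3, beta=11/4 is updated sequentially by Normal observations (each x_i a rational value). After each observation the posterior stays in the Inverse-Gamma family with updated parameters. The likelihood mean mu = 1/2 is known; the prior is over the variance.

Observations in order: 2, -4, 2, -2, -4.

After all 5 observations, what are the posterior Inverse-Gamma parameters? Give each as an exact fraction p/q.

alpha=11/2, beta=227/8

obs 1: x=2 → posterior Inverse-Gamma(7/2, 31/8)
obs 2: x=-4 → posterior Inverse-Gamma(4, 14)
obs 3: x=2 → posterior Inverse-Gamma(9/2, 121/8)
obs 4: x=-2 → posterior Inverse-Gamma(5, 73/4)
obs 5: x=-4 → posterior Inverse-Gamma(11/2, 227/8)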